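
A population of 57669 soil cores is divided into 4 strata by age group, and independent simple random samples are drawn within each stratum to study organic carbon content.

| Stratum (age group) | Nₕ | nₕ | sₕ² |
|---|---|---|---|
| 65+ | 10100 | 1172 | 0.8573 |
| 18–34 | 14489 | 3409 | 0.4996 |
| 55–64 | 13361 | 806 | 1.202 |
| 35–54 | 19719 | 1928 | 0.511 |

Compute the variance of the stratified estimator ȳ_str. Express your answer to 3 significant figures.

1.30 × 10^-4

Var(ȳ_str) = Σₕ Wₕ²(1 − fₕ)sₕ²/nₕ with Wₕ = Nₕ/N, N = 57669.
65+: Wₕ = 0.17513742; term = 0.17513742²·(1 − 0.11603960)·0.8573/1172 = 1.9833343 × 10^-5.
18–34: Wₕ = 0.25124417; term = 0.25124417²·(1 − 0.23528194)·0.4996/3409 = 7.0743861 × 10^-6.
55–64: Wₕ = 0.23168427; term = 0.23168427²·(1 − 0.06032483)·1.202/806 = 7.5221201 × 10^-5.
35–54: Wₕ = 0.34193414; term = 0.34193414²·(1 − 0.09777372)·0.511/1928 = 2.7958526 × 10^-5.
Sum = 1.3008746 × 10^-4.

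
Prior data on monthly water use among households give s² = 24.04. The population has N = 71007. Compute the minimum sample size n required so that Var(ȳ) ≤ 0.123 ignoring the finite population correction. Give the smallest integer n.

196

Without fpc, n₀ = s²/D = 24.04/0.123 = 195.4472.
Rounding up, n = 196.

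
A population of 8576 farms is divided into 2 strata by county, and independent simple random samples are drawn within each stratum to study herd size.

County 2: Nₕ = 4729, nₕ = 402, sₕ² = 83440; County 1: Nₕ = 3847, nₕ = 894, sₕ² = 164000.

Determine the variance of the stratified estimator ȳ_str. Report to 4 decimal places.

86.0827

Var(ȳ_str) = Σₕ Wₕ²(1 − fₕ)sₕ²/nₕ with Wₕ = Nₕ/N, N = 8576.
County 2: Wₕ = 0.55142257; term = 0.55142257²·(1 − 0.08500740)·83440/402 = 57.747729.
County 1: Wₕ = 0.44857743; term = 0.44857743²·(1 − 0.23238887)·164000/894 = 28.334948.
Sum = 86.082677.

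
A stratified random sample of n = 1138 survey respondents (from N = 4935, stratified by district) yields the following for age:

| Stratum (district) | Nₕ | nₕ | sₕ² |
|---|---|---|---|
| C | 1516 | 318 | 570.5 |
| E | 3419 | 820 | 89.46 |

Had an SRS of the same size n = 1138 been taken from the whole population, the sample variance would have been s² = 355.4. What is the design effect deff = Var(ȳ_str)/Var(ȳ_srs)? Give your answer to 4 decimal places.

Var(ȳ_str) = Σ Wₕ²(1−fₕ)sₕ²/nₕ with Wₕ = Nₕ/4935:
  C: (1516/4935)²·(1−318/1516)·570.5/318 = 0.13378587
  E: (3419/4935)²·(1−820/3419)·89.46/820 = 0.039805777
  → Var(ȳ_str) = 0.17359165.
Var(ȳ_srs) = (1 − 1138/4935)·355.4/1138 = 0.24028607.
deff = 0.17359165 / 0.24028607 = 0.7224.

0.7224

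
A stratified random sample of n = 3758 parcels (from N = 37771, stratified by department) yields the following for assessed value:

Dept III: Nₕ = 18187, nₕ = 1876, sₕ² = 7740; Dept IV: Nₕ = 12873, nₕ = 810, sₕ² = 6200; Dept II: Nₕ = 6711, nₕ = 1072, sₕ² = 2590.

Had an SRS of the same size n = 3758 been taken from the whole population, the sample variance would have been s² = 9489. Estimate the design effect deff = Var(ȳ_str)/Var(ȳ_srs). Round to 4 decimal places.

0.7719

Var(ȳ_str) = Σ Wₕ²(1−fₕ)sₕ²/nₕ with Wₕ = Nₕ/37771:
  Dept III: (18187/37771)²·(1−1876/18187)·7740/1876 = 0.85789239
  Dept IV: (12873/37771)²·(1−810/12873)·6200/810 = 0.83315307
  Dept II: (6711/37771)²·(1−1072/6711)·2590/1072 = 0.064088093
  → Var(ȳ_str) = 1.7551336.
Var(ȳ_srs) = (1 − 3758/37771)·9489/3758 = 2.2737888.
deff = 1.7551336 / 2.2737888 = 0.7719.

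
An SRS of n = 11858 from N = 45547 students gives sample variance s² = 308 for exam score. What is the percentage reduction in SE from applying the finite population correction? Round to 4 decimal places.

13.9969

f = n/N = 11858/45547 = 0.26034646.
SE_no-fpc = √(s²/n) = 0.16116459; SE_fpc = √((1−f)s²/n) = 0.13860657.
Ratio = √(1−f) = 0.86003113. Reduction = 100·(1 − 0.86003113) = 13.9969%.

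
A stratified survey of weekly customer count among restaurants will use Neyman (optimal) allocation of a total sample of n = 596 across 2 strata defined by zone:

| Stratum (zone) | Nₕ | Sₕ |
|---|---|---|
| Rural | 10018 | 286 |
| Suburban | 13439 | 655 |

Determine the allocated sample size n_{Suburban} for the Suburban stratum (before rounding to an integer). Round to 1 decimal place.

449.6

Neyman allocation: nₕ = n·NₕSₕ / Σⱼ NⱼSⱼ.
Σ NⱼSⱼ = 10018·286 + 13439·655 = 1.1667693 × 10^7.
n_{Suburban} = 596·13439·655 / (1.1667693 × 10^7) = 449.6.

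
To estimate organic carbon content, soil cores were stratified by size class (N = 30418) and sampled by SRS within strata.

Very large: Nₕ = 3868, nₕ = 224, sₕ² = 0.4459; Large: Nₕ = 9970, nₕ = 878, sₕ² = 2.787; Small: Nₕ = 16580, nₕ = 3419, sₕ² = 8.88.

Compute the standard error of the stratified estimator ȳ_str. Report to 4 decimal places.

0.0309

Var(ȳ_str) = Σₕ Wₕ²(1 − fₕ)sₕ²/nₕ with Wₕ = Nₕ/N, N = 30418.
Very large: Wₕ = 0.12716155; term = 0.12716155²·(1 − 0.05791107)·0.4459/224 = 3.0324453 × 10^-5.
Large: Wₕ = 0.32776645; term = 0.32776645²·(1 − 0.08806419)·2.787/878 = 3.1098234 × 10^-4.
Small: Wₕ = 0.54507200; term = 0.54507200²·(1 − 0.20621230)·8.88/3419 = 6.1252803 × 10^-4.
Sum = 9.5383482 × 10^-4.
SE = √(9.5383482 × 10^-4) = 0.0309.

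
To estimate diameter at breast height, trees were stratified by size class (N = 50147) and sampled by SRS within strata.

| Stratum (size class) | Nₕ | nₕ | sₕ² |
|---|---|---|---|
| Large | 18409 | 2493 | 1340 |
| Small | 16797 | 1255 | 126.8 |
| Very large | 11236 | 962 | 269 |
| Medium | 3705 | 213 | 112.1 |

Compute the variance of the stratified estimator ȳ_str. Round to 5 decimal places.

0.08866

Var(ȳ_str) = Σₕ Wₕ²(1 − fₕ)sₕ²/nₕ with Wₕ = Nₕ/N, N = 50147.
Large: Wₕ = 0.36710072; term = 0.36710072²·(1 − 0.13542289)·1340/2493 = 0.062626297.
Small: Wₕ = 0.33495523; term = 0.33495523²·(1 − 0.07471572)·126.8/1255 = 0.010488762.
Very large: Wₕ = 0.22406126; term = 0.22406126²·(1 − 0.08561766)·269/962 = 0.012836262.
Medium: Wₕ = 0.07388278; term = 0.07388278²·(1 − 0.05748988)·112.1/213 = 0.0027076875.
Sum = 0.088659009.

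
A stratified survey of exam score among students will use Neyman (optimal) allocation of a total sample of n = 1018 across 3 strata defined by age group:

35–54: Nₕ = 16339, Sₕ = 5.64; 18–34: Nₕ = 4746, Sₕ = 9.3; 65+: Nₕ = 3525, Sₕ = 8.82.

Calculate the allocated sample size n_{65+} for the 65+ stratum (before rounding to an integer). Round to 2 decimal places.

Neyman allocation: nₕ = n·NₕSₕ / Σⱼ NⱼSⱼ.
Σ NⱼSⱼ = 16339·5.64 + 4746·9.3 + 3525·8.82 = 167380.26.
n_{65+} = 1018·3525·8.82 / 167380.26 = 189.09.

189.09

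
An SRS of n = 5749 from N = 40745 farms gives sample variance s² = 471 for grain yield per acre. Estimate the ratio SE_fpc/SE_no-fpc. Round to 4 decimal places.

f = n/N = 5749/40745 = 0.14109707.
SE_no-fpc = √(s²/n) = 0.28622944; SE_fpc = √((1−f)s²/n) = 0.2652689.
Ratio = √(1−f) = 0.92677016.

0.9268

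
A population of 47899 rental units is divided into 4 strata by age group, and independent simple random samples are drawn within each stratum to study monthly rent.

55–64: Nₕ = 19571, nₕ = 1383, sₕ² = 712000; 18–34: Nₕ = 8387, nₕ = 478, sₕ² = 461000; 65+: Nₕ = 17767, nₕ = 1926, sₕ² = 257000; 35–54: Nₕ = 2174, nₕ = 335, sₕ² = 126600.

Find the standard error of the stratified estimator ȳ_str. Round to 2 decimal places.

11.17

Var(ȳ_str) = Σₕ Wₕ²(1 − fₕ)sₕ²/nₕ with Wₕ = Nₕ/N, N = 47899.
55–64: Wₕ = 0.40858891; term = 0.40858891²·(1 − 0.07066578)·712000/1383 = 79.873531.
18–34: Wₕ = 0.17509760; term = 0.17509760²·(1 − 0.05699297)·461000/478 = 27.883569.
65+: Wₕ = 0.37092632; term = 0.37092632²·(1 − 0.10840322)·257000/1926 = 16.368943.
35–54: Wₕ = 0.04538717; term = 0.04538717²·(1 − 0.15409384)·126600/335 = 0.65853259.
Sum = 124.78458.
SE = √(124.78458) = 11.17.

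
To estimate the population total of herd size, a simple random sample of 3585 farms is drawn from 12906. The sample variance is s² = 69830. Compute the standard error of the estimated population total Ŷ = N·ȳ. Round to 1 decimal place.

48406.5

Var(Ŷ) = N²·Var(ȳ) = N²·(1 − n/N)·s²/n.
f = 3585/12906 = 0.27777778; Var(ȳ) = 0.72222222·69830/3585 = 14.06772.
Var(Ŷ) = 12906² · 14.06772 = 2.3431875 × 10^9.
SE(Ŷ) = √(2.3431875 × 10^9) = 48406.5.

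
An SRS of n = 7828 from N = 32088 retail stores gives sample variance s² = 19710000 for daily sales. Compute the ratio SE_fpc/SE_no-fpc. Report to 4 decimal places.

f = n/N = 7828/32088 = 0.24395413.
SE_no-fpc = √(s²/n) = 50.178526; SE_fpc = √((1−f)s²/n) = 43.63068.
Ratio = √(1−f) = 0.86950898.

0.8695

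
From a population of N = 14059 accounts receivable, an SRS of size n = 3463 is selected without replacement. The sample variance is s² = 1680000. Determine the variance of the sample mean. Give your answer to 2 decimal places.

365.63

Under SRS without replacement, Var(ȳ) = (1 − f)·s²/n with f = n/N = 3463/14059 = 0.24631908.
Var(ȳ) = (1 − 0.24631908)·1680000/3463 = 0.75368092·485.1285 = 365.63209.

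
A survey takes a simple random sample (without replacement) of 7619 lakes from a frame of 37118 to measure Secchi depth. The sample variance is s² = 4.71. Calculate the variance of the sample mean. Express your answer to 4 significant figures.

Under SRS without replacement, Var(ȳ) = (1 − f)·s²/n with f = n/N = 7619/37118 = 0.20526429.
Var(ȳ) = (1 − 0.20526429)·4.71/7619 = 0.79473571·6.1819136 × 10^-4 = 4.9129875 × 10^-4.

4.913 × 10^-4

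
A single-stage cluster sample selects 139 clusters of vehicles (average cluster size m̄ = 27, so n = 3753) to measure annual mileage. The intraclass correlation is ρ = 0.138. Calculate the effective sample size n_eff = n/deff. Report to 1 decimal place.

818.0

deff = 1 + (27 − 1)·0.138 = 1 + 3.588 = 4.588.
n_eff = 3753 / 4.588 = 818.0.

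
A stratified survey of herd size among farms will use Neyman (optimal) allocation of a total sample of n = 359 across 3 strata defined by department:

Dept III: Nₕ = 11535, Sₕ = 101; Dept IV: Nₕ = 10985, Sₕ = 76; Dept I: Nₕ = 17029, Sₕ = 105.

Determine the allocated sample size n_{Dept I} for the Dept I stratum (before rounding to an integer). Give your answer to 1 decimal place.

Neyman allocation: nₕ = n·NₕSₕ / Σⱼ NⱼSⱼ.
Σ NⱼSⱼ = 11535·101 + 10985·76 + 17029·105 = 3.78794 × 10^6.
n_{Dept I} = 359·17029·105 / (3.78794 × 10^6) = 169.5.

169.5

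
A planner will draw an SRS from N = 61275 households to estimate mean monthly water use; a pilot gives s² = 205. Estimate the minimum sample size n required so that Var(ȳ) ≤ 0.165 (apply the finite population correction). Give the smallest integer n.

Without fpc, n₀ = s²/D = 205/0.165 = 1242.4242.
With fpc, (1 − n/N)·s²/n ≤ D requires n ≥ n₀/(1 + n₀/N) = 1242.4242/(1 + 1242.4242/61275) = 1217.7332.
Rounding up, n = 1218.

1218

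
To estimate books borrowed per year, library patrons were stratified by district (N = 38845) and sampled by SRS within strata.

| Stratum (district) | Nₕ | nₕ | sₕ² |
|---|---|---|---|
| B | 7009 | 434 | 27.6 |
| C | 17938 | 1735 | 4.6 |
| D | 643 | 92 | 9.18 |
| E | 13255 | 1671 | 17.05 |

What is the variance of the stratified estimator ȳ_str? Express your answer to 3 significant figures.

0.00351

Var(ȳ_str) = Σₕ Wₕ²(1 − fₕ)sₕ²/nₕ with Wₕ = Nₕ/N, N = 38845.
B: Wₕ = 0.18043506; term = 0.18043506²·(1 − 0.06192039)·27.6/434 = 0.0019422312.
C: Wₕ = 0.46178401; term = 0.46178401²·(1 − 0.09672204)·4.6/1735 = 5.1069023 × 10^-4.
D: Wₕ = 0.01655297; term = 0.01655297²·(1 − 0.14307932)·9.18/92 = 2.3428645 × 10^-5.
E: Wₕ = 0.34122796; term = 0.34122796²·(1 − 0.12606564)·17.05/1671 = 0.0010382835.
Sum = 0.0035146336.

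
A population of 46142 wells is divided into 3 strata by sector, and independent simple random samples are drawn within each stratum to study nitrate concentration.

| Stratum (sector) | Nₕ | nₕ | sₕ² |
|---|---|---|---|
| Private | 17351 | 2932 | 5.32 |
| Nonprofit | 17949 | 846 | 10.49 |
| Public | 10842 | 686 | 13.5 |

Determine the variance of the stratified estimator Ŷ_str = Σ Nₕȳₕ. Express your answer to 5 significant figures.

Var(Ŷ_str) = Σₕ Nₕ²(1 − fₕ)sₕ²/nₕ.
Private: 17351²·(1 − 2932/17351)·5.32/2932 = 453949.27.
Nonprofit: 17949²·(1 − 846/17949)·10.49/846 = 3.8064285 × 10^6.
Public: 10842²·(1 − 686/10842)·13.5/686 = 2.1669144 × 10^6.
Sum = 6.4272922 × 10^6.

6.4273 × 10^6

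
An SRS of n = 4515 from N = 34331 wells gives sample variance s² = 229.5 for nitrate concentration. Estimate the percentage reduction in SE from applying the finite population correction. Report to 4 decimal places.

f = n/N = 4515/34331 = 0.13151379.
SE_no-fpc = √(s²/n) = 0.22545635; SE_fpc = √((1−f)s²/n) = 0.21010865.
Ratio = √(1−f) = 0.93192607. Reduction = 100·(1 − 0.93192607) = 6.8074%.

6.8074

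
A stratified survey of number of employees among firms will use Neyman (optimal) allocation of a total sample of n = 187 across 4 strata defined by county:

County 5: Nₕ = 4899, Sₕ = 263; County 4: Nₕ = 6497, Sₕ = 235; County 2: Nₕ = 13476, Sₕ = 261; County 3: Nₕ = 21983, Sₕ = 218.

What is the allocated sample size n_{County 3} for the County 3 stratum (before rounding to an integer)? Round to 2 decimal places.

Neyman allocation: nₕ = n·NₕSₕ / Σⱼ NⱼSⱼ.
Σ NⱼSⱼ = 4899·263 + 6497·235 + 13476·261 + 21983·218 = 1.1124762 × 10^7.
n_{County 3} = 187·21983·218 / (1.1124762 × 10^7) = 80.56.

80.56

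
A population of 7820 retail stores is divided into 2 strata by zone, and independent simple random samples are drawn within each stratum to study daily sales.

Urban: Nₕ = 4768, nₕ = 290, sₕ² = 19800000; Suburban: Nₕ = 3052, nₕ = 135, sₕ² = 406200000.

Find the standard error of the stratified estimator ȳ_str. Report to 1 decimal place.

Var(ȳ_str) = Σₕ Wₕ²(1 − fₕ)sₕ²/nₕ with Wₕ = Nₕ/N, N = 7820.
Urban: Wₕ = 0.60971867; term = 0.60971867²·(1 − 0.06082215)·19800000/290 = 23838.231.
Suburban: Wₕ = 0.39028133; term = 0.39028133²·(1 − 0.04423329)·406200000/135 = 438039.83.
Sum = 461878.06.
SE = √(461878.06) = 679.6.

679.6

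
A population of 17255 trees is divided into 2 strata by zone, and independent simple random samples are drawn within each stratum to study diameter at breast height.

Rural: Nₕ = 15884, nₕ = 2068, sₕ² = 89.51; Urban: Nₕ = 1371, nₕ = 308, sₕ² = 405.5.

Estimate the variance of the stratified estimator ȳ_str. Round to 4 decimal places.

0.0383

Var(ȳ_str) = Σₕ Wₕ²(1 − fₕ)sₕ²/nₕ with Wₕ = Nₕ/N, N = 17255.
Rural: Wₕ = 0.92054477; term = 0.92054477²·(1 − 0.13019391)·89.51/2068 = 0.03190313.
Urban: Wₕ = 0.07945523; term = 0.07945523²·(1 − 0.22465354)·405.5/308 = 0.0064443769.
Sum = 0.038347507.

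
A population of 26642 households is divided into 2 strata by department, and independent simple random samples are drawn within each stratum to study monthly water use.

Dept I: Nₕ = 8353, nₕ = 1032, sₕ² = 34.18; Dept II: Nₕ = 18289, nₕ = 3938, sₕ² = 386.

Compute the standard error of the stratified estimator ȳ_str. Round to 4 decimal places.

Var(ȳ_str) = Σₕ Wₕ²(1 − fₕ)sₕ²/nₕ with Wₕ = Nₕ/N, N = 26642.
Dept I: Wₕ = 0.31352751; term = 0.31352751²·(1 − 0.12354843)·34.18/1032 = 0.0028534588.
Dept II: Wₕ = 0.68647249; term = 0.68647249²·(1 − 0.21532068)·386/3938 = 0.036245164.
Sum = 0.039098623.
SE = √(0.039098623) = 0.1977.

0.1977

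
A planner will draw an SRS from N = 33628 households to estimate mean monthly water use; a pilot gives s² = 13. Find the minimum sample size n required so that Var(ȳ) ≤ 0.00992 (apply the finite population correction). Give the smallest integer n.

1262

Without fpc, n₀ = s²/D = 13/0.00992 = 1310.4839.
With fpc, (1 − n/N)·s²/n ≤ D requires n ≥ n₀/(1 + n₀/N) = 1310.4839/(1 + 1310.4839/33628) = 1261.3298.
Rounding up, n = 1262.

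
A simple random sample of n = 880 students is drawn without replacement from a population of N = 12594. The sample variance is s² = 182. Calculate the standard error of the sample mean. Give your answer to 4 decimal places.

0.4386

Under SRS without replacement, Var(ȳ) = (1 − f)·s²/n with f = n/N = 880/12594 = 0.06987454.
Var(ȳ) = (1 − 0.06987454)·182/880 = 0.93012546·0.20681818 = 0.19236686.
SE(ȳ) = √(0.19236686) = 0.4386.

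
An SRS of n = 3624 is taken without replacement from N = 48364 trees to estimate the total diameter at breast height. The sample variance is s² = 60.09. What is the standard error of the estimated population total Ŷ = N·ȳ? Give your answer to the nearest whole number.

5990

Var(Ŷ) = N²·Var(ȳ) = N²·(1 − n/N)·s²/n.
f = 3624/48364 = 0.07493177; Var(ȳ) = 0.92506823·60.09/3624 = 0.015338673.
Var(Ŷ) = 48364² · 0.015338673 = 3.5878329 × 10^7.
SE(Ŷ) = √(3.5878329 × 10^7) = 5990.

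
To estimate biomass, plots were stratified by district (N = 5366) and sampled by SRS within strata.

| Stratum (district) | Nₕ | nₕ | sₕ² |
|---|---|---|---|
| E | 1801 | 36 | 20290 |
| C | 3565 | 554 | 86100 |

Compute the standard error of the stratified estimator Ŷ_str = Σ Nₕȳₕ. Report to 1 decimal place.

Var(Ŷ_str) = Σₕ Nₕ²(1 − fₕ)sₕ²/nₕ.
E: 1801²·(1 − 36/1801)·20290/36 = 1.7915873 × 10^9.
C: 3565²·(1 − 554/3565)·86100/554 = 1.6682598 × 10^9.
Sum = 3.4598471 × 10^9.
SE = √(3.4598471 × 10^9) = 58820.5.

58820.5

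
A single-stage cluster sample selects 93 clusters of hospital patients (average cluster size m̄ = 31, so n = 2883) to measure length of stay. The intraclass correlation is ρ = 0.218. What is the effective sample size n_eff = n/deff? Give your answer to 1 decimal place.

382.4

deff = 1 + (31 − 1)·0.218 = 1 + 6.54 = 7.54.
n_eff = 2883 / 7.54 = 382.4.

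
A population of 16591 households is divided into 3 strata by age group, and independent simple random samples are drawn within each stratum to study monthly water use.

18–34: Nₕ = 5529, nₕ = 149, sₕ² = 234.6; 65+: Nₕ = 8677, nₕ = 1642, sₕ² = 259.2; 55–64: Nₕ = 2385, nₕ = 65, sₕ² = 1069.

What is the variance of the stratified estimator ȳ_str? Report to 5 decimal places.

0.53575

Var(ȳ_str) = Σₕ Wₕ²(1 − fₕ)sₕ²/nₕ with Wₕ = Nₕ/N, N = 16591.
18–34: Wₕ = 0.33325297; term = 0.33325297²·(1 − 0.02694882)·234.6/149 = 0.17014746.
65+: Wₕ = 0.52299439; term = 0.52299439²·(1 − 0.18923591)·259.2/1642 = 0.035006639.
55–64: Wₕ = 0.14375264; term = 0.14375264²·(1 − 0.02725367)·1069/65 = 0.33059447.
Sum = 0.53574857.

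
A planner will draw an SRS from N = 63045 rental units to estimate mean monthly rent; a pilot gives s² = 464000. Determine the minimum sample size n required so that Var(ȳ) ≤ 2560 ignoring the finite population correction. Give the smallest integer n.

182

Without fpc, n₀ = s²/D = 464000/2560 = 181.2500.
Rounding up, n = 182.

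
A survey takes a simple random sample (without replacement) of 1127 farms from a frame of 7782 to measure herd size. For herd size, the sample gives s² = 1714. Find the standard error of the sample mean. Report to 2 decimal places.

1.14

Under SRS without replacement, Var(ȳ) = (1 − f)·s²/n with f = n/N = 1127/7782 = 0.14482138.
Var(ȳ) = (1 − 0.14482138)·1714/1127 = 0.85517862·1.5208518 = 1.3006.
SE(ȳ) = √(1.3006) = 1.14.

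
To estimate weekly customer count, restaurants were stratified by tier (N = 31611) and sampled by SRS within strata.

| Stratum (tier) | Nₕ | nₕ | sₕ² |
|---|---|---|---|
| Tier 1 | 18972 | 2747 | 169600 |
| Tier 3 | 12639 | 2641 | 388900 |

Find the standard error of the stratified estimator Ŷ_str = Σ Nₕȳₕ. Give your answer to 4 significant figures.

193900

Var(Ŷ_str) = Σₕ Nₕ²(1 − fₕ)sₕ²/nₕ.
Tier 1: 18972²·(1 − 2747/18972)·169600/2747 = 1.9004875 × 10^10.
Tier 3: 12639²·(1 − 2641/12639)·388900/2641 = 1.8607815 × 10^10.
Sum = 3.761269 × 10^10.
SE = √(3.761269 × 10^10) = 193900.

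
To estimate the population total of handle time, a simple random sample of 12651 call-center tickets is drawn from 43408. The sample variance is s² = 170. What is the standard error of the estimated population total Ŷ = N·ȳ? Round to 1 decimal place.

Var(Ŷ) = N²·Var(ȳ) = N²·(1 − n/N)·s²/n.
f = 12651/43408 = 0.29144397; Var(ȳ) = 0.70855603·170/12651 = 0.0095213441.
Var(Ŷ) = 43408² · 0.0095213441 = 1.7940635 × 10^7.
SE(Ŷ) = √(1.7940635 × 10^7) = 4235.6.

4235.6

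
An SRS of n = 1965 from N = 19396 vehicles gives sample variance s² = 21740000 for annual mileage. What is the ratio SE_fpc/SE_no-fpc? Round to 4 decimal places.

0.9480

f = n/N = 1965/19396 = 0.10130955.
SE_no-fpc = √(s²/n) = 105.18371; SE_fpc = √((1−f)s²/n) = 99.713407.
Ratio = √(1−f) = 0.94799285.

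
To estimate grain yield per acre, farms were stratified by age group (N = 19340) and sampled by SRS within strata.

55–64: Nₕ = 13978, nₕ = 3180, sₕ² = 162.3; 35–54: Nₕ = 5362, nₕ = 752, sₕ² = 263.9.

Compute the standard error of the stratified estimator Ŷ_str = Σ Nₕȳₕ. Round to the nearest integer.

Var(Ŷ_str) = Σₕ Nₕ²(1 − fₕ)sₕ²/nₕ.
55–64: 13978²·(1 − 3180/13978)·162.3/3180 = 7.7033523 × 10^6.
35–54: 5362²·(1 − 752/5362)·263.9/752 = 8.6745965 × 10^6.
Sum = 1.6377949 × 10^7.
SE = √(1.6377949 × 10^7) = 4047.

4047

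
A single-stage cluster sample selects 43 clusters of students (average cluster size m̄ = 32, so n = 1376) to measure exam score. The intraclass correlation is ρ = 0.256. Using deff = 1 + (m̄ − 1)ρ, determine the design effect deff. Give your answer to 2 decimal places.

8.94

deff = 1 + (32 − 1)·0.256 = 1 + 7.936 = 8.936.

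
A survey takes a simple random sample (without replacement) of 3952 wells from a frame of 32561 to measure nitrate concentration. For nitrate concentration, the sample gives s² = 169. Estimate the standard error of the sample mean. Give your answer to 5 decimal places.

0.19384

Under SRS without replacement, Var(ȳ) = (1 − f)·s²/n with f = n/N = 3952/32561 = 0.12137219.
Var(ȳ) = (1 − 0.12137219)·169/3952 = 0.87862781·0.042763158 = 0.0375729.
SE(ȳ) = √(0.0375729) = 0.19384.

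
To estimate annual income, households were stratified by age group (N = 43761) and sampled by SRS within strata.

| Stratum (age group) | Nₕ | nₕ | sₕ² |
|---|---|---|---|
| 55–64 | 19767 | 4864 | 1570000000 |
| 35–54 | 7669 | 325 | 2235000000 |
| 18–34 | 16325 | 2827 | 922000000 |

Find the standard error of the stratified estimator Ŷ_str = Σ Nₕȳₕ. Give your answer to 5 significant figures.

2.3543 × 10^7

Var(Ŷ_str) = Σₕ Nₕ²(1 − fₕ)sₕ²/nₕ.
55–64: 19767²·(1 − 4864/19767)·1570000000/4864 = 9.508687 × 10^13.
35–54: 7669²·(1 − 325/7669)·2235000000/325 = 3.8731612 × 10^14.
18–34: 16325²·(1 − 2827/16325)·922000000/2827 = 7.1866704 × 10^13.
Sum = 5.5426969 × 10^14.
SE = √(5.5426969 × 10^14) = 2.3543 × 10^7.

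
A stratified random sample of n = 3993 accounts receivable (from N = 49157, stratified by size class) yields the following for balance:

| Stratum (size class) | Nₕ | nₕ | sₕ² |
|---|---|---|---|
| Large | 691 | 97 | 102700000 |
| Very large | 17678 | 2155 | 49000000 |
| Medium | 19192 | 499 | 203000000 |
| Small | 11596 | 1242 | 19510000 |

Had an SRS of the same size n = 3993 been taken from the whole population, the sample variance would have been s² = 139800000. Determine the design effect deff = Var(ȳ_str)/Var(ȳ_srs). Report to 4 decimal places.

1.9878

Var(ȳ_str) = Σ Wₕ²(1−fₕ)sₕ²/nₕ with Wₕ = Nₕ/49157:
  Large: (691/49157)²·(1−97/691)·102700000/97 = 179.84255
  Very large: (17678/49157)²·(1−2155/17678)·49000000/2155 = 2582.182
  Medium: (19192/49157)²·(1−499/19192)·203000000/499 = 60398.199
  Small: (11596/49157)²·(1−1242/11596)·19510000/1242 = 780.51508
  → Var(ȳ_str) = 63940.739.
Var(ȳ_srs) = (1 − 3993/49157)·139800000/3993 = 32167.321.
deff = 63940.739 / 32167.321 = 1.9878.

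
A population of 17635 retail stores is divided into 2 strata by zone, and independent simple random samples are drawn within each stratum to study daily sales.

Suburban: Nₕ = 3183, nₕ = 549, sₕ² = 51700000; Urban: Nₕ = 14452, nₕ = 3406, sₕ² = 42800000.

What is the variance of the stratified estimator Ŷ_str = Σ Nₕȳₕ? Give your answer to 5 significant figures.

Var(Ŷ_str) = Σₕ Nₕ²(1 − fₕ)sₕ²/nₕ.
Suburban: 3183²·(1 − 549/3183)·51700000/549 = 7.8953358 × 10^11.
Urban: 14452²·(1 − 3406/14452)·42800000/3406 = 2.0060055 × 10^12.
Sum = 2.7955391 × 10^12.

2.7955 × 10^12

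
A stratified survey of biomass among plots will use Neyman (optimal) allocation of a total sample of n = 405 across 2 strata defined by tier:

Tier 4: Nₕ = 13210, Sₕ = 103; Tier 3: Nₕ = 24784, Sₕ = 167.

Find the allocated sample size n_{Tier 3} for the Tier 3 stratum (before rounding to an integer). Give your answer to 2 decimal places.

304.80

Neyman allocation: nₕ = n·NₕSₕ / Σⱼ NⱼSⱼ.
Σ NⱼSⱼ = 13210·103 + 24784·167 = 5.499558 × 10^6.
n_{Tier 3} = 405·24784·167 / (5.499558 × 10^6) = 304.80.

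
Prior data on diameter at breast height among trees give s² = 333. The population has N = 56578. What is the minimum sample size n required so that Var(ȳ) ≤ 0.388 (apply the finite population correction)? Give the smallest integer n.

Without fpc, n₀ = s²/D = 333/0.388 = 858.2474.
With fpc, (1 − n/N)·s²/n ≤ D requires n ≥ n₀/(1 + n₀/N) = 858.2474/(1 + 858.2474/56578) = 845.4229.
Rounding up, n = 846.

846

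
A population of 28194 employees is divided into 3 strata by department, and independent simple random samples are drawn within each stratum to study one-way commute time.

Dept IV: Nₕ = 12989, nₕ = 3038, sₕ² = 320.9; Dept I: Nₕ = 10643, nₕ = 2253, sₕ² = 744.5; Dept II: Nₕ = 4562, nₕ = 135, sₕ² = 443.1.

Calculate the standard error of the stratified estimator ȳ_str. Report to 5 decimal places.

Var(ȳ_str) = Σₕ Wₕ²(1 − fₕ)sₕ²/nₕ with Wₕ = Nₕ/N, N = 28194.
Dept IV: Wₕ = 0.46070086; term = 0.46070086²·(1 − 0.23389021)·320.9/3038 = 0.017175564.
Dept I: Wₕ = 0.37749166; term = 0.37749166²·(1 − 0.21168843)·744.5/2253 = 0.037120699.
Dept II: Wₕ = 0.16180748; term = 0.16180748²·(1 − 0.02959228)·443.1/135 = 0.083391041.
Sum = 0.1376873.
SE = √(0.1376873) = 0.37106.

0.37106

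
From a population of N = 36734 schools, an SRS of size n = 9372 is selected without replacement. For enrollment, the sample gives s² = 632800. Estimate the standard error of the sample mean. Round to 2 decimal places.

Under SRS without replacement, Var(ȳ) = (1 − f)·s²/n with f = n/N = 9372/36734 = 0.25513149.
Var(ȳ) = (1 − 0.25513149)·632800/9372 = 0.74486851·67.520273 = 50.293726.
SE(ȳ) = √(50.293726) = 7.09.

7.09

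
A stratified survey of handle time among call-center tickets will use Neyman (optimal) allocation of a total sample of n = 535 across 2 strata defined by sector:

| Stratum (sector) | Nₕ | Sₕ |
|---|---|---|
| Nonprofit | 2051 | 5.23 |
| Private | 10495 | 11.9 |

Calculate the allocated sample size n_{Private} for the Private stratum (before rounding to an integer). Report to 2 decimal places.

Neyman allocation: nₕ = n·NₕSₕ / Σⱼ NⱼSⱼ.
Σ NⱼSⱼ = 2051·5.23 + 10495·11.9 = 135617.23.
n_{Private} = 535·10495·11.9 / 135617.23 = 492.68.

492.68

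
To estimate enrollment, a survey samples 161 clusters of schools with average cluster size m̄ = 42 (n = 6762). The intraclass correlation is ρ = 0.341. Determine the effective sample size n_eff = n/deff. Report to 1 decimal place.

451.4

deff = 1 + (42 − 1)·0.341 = 1 + 13.981 = 14.981.
n_eff = 6762 / 14.981 = 451.4.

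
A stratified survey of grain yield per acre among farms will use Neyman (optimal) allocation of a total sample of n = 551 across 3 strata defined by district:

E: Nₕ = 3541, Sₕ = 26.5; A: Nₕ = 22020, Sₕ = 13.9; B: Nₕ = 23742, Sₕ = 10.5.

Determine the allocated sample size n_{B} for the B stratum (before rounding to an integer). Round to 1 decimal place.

211.6

Neyman allocation: nₕ = n·NₕSₕ / Σⱼ NⱼSⱼ.
Σ NⱼSⱼ = 3541·26.5 + 22020·13.9 + 23742·10.5 = 649205.5.
n_{B} = 551·23742·10.5 / 649205.5 = 211.6.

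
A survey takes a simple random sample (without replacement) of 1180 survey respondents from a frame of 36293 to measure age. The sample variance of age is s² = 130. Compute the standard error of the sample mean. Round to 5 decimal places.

Under SRS without replacement, Var(ȳ) = (1 − f)·s²/n with f = n/N = 1180/36293 = 0.03251316.
Var(ȳ) = (1 − 0.03251316)·130/1180 = 0.96748684·0.11016949 = 0.10658753.
SE(ȳ) = √(0.10658753) = 0.32648.

0.32648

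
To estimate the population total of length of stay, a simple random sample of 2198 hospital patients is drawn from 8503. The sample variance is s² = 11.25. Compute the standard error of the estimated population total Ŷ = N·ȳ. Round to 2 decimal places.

523.83

Var(Ŷ) = N²·Var(ȳ) = N²·(1 − n/N)·s²/n.
f = 2198/8503 = 0.25849700; Var(ȳ) = 0.74150300·11.25/2198 = 0.0037952269.
Var(Ŷ) = 8503² · 0.0037952269 = 274398.73.
SE(Ŷ) = √(274398.73) = 523.83.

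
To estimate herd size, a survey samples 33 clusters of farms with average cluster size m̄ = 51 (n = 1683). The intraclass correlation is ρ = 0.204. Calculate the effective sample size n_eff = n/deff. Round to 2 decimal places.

deff = 1 + (51 − 1)·0.204 = 1 + 10.2 = 11.2.
n_eff = 1683 / 11.2 = 150.27.

150.27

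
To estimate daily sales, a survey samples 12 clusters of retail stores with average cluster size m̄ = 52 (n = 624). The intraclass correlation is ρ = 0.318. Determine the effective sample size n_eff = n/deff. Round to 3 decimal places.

deff = 1 + (52 − 1)·0.318 = 1 + 16.218 = 17.218.
n_eff = 624 / 17.218 = 36.241.

36.241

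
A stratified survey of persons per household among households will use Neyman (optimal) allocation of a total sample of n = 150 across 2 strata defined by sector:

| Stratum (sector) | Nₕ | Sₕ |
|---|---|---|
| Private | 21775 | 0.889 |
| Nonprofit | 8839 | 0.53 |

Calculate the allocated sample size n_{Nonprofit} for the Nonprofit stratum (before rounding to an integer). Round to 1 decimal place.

29.2

Neyman allocation: nₕ = n·NₕSₕ / Σⱼ NⱼSⱼ.
Σ NⱼSⱼ = 21775·0.889 + 8839·0.53 = 24042.645.
n_{Nonprofit} = 150·8839·0.53 / 24042.645 = 29.2.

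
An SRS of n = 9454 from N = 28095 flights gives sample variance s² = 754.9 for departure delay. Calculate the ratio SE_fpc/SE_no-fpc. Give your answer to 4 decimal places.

0.8146

f = n/N = 9454/28095 = 0.33650116.
SE_no-fpc = √(s²/n) = 0.28257707; SE_fpc = √((1−f)s²/n) = 0.23017439.
Ratio = √(1−f) = 0.81455438.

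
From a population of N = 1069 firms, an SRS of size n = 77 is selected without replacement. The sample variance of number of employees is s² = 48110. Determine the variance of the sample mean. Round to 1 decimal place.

579.8

Under SRS without replacement, Var(ȳ) = (1 − f)·s²/n with f = n/N = 77/1069 = 0.07202993.
Var(ȳ) = (1 − 0.07202993)·48110/77 = 0.92797007·624.80519 = 579.80052.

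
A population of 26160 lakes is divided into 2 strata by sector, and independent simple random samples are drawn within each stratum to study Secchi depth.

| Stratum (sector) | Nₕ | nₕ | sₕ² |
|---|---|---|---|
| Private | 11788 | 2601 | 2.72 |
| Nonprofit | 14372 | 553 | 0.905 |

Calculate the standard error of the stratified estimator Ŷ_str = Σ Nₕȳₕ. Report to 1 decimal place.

Var(Ŷ_str) = Σₕ Nₕ²(1 − fₕ)sₕ²/nₕ.
Private: 11788²·(1 − 2601/11788)·2.72/2601 = 113251.09.
Nonprofit: 14372²·(1 − 553/14372)·0.905/553 = 325025.38.
Sum = 438276.47.
SE = √(438276.47) = 662.0.

662.0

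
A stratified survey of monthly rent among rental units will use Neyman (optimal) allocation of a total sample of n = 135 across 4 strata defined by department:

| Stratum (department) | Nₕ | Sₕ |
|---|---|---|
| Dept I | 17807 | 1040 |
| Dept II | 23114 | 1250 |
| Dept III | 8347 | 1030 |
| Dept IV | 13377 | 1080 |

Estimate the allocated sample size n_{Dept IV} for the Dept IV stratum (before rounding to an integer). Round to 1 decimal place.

Neyman allocation: nₕ = n·NₕSₕ / Σⱼ NⱼSⱼ.
Σ NⱼSⱼ = 17807·1040 + 23114·1250 + 8347·1030 + 13377·1080 = 7.045635 × 10^7.
n_{Dept IV} = 135·13377·1080 / (7.045635 × 10^7) = 27.7.

27.7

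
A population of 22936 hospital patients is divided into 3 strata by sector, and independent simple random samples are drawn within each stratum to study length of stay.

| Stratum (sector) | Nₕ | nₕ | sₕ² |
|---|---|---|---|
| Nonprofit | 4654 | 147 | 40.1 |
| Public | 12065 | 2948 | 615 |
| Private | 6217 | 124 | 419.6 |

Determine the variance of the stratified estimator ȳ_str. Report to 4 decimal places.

Var(ȳ_str) = Σₕ Wₕ²(1 − fₕ)sₕ²/nₕ with Wₕ = Nₕ/N, N = 22936.
Nonprofit: Wₕ = 0.20291245; term = 0.20291245²·(1 − 0.03158573)·40.1/147 = 0.010876912.
Public: Wₕ = 0.52602895; term = 0.52602895²·(1 − 0.24434314)·615/2948 = 0.043620592.
Private: Wₕ = 0.27105860; term = 0.27105860²·(1 − 0.01994531)·419.6/124 = 0.2436635.
Sum = 0.298161.

0.2982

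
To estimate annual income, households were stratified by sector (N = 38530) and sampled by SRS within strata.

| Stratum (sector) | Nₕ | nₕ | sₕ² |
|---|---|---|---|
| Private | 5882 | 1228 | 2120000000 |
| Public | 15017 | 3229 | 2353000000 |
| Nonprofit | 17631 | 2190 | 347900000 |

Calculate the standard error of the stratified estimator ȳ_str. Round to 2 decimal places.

384.52

Var(ȳ_str) = Σₕ Wₕ²(1 − fₕ)sₕ²/nₕ with Wₕ = Nₕ/N, N = 38530.
Private: Wₕ = 0.15266026; term = 0.15266026²·(1 − 0.20877253)·2120000000/1228 = 31833.975.
Public: Wₕ = 0.38974825; term = 0.38974825²·(1 − 0.21502297)·2353000000/3229 = 86891.876.
Nonprofit: Wₕ = 0.45759149; term = 0.45759149²·(1 − 0.12421303)·347900000/2190 = 29131.622.
Sum = 147857.47.
SE = √(147857.47) = 384.52.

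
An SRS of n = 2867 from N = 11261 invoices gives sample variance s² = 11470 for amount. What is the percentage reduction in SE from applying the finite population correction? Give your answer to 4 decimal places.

f = n/N = 2867/11261 = 0.25459551.
SE_no-fpc = √(s²/n) = 2.0001744; SE_fpc = √((1−f)s²/n) = 1.7268868.
Ratio = √(1−f) = 0.86336811. Reduction = 100·(1 − 0.86336811) = 13.6632%.

13.6632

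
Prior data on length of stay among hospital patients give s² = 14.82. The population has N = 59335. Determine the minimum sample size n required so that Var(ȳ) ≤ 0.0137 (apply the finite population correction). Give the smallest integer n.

1063

Without fpc, n₀ = s²/D = 14.82/0.0137 = 1081.7518.
With fpc, (1 − n/N)·s²/n ≤ D requires n ≥ n₀/(1 + n₀/N) = 1081.7518/(1 + 1081.7518/59335) = 1062.3832.
Rounding up, n = 1063.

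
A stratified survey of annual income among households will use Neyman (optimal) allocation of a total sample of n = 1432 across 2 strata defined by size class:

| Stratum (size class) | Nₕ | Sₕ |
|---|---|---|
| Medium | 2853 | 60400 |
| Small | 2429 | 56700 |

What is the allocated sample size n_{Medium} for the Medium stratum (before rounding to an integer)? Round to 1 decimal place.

Neyman allocation: nₕ = n·NₕSₕ / Σⱼ NⱼSⱼ.
Σ NⱼSⱼ = 2853·60400 + 2429·56700 = 3.100455 × 10^8.
n_{Medium} = 1432·2853·60400 / (3.100455 × 10^8) = 795.9.

795.9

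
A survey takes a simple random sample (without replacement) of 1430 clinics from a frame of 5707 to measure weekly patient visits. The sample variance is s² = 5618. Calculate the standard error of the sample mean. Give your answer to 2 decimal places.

1.72

Under SRS without replacement, Var(ȳ) = (1 − f)·s²/n with f = n/N = 1430/5707 = 0.25056948.
Var(ȳ) = (1 − 0.25056948)·5618/1430 = 0.74943052·3.9286713 = 2.9442662.
SE(ȳ) = √(2.9442662) = 1.72.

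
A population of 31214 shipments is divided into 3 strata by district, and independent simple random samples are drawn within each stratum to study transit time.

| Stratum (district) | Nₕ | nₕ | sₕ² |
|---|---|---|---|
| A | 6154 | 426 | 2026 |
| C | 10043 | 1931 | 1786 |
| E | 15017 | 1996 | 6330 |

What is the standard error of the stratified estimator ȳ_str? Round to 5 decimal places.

Var(ȳ_str) = Σₕ Wₕ²(1 − fₕ)sₕ²/nₕ with Wₕ = Nₕ/N, N = 31214.
A: Wₕ = 0.19715512; term = 0.19715512²·(1 − 0.06922327)·2026/426 = 0.17206458.
C: Wₕ = 0.32174665; term = 0.32174665²·(1 − 0.19227323)·1786/1931 = 0.077337786.
E: Wₕ = 0.48109823; term = 0.48109823²·(1 − 0.13291603)·6330/1996 = 0.63646106.
Sum = 0.88586343.
SE = √(0.88586343) = 0.94120.

0.94120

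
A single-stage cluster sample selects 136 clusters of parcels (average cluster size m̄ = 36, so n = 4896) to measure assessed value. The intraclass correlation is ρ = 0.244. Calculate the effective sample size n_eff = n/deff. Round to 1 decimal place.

deff = 1 + (36 − 1)·0.244 = 1 + 8.54 = 9.54.
n_eff = 4896 / 9.54 = 513.2.

513.2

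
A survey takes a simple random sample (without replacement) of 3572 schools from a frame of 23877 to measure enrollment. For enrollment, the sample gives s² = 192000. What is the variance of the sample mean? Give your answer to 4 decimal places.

Under SRS without replacement, Var(ȳ) = (1 − f)·s²/n with f = n/N = 3572/23877 = 0.14960003.
Var(ȳ) = (1 − 0.14960003)·192000/3572 = 0.85039997·53.7514 = 45.710189.

45.7102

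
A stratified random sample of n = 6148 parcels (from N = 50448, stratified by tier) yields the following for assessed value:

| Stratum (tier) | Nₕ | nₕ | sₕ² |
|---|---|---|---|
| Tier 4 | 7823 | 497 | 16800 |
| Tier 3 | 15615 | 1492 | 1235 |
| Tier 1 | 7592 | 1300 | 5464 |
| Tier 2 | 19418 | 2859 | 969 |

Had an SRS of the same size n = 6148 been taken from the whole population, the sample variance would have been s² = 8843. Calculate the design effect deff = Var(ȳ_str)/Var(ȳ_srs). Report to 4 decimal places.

Var(ȳ_str) = Σ Wₕ²(1−fₕ)sₕ²/nₕ with Wₕ = Nₕ/50448:
  Tier 4: (7823/50448)²·(1−497/7823)·16800/497 = 0.76121131
  Tier 3: (15615/50448)²·(1−1492/15615)·1235/1492 = 0.071726423
  Tier 1: (7592/50448)²·(1−1300/7592)·5464/1300 = 0.078890434
  Tier 2: (19418/50448)²·(1−2859/19418)·969/2859 = 0.042821346
  → Var(ȳ_str) = 0.95464951.
Var(ȳ_srs) = (1 − 6148/50448)·8843/6148 = 1.2630645.
deff = 0.95464951 / 1.2630645 = 0.7558.

0.7558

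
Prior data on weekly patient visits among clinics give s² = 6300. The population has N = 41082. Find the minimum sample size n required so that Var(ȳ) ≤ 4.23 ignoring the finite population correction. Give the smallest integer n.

1490

Without fpc, n₀ = s²/D = 6300/4.23 = 1489.3617.
Rounding up, n = 1490.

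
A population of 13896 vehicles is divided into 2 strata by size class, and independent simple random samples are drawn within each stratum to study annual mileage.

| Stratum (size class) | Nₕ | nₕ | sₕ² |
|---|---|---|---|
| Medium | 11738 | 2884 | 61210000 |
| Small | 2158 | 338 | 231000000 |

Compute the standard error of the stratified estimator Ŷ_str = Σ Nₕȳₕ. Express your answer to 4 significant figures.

Var(Ŷ_str) = Σₕ Nₕ²(1 − fₕ)sₕ²/nₕ.
Medium: 11738²·(1 − 2884/11738)·61210000/2884 = 2.2057726 × 10^12.
Small: 2158²·(1 − 338/2158)·231000000/338 = 2.68422 × 10^12.
Sum = 4.8899926 × 10^12.
SE = √(4.8899926 × 10^12) = 2.211 × 10^6.

2.211 × 10^6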